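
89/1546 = 89/1546 =0.06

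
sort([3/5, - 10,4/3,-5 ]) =[ - 10,-5, 3/5, 4/3]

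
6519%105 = 9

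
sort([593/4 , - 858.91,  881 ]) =[ - 858.91, 593/4 , 881 ] 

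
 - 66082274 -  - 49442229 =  - 16640045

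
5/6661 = 5/6661 = 0.00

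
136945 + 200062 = 337007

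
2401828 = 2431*988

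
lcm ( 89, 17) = 1513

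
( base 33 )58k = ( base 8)13141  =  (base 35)4no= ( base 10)5729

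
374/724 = 187/362=0.52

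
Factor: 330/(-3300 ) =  - 1/10 = - 2^( -1 )*5^( - 1)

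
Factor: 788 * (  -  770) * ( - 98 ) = 2^4*5^1 * 7^3 * 11^1*197^1 = 59462480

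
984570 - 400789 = 583781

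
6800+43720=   50520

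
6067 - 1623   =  4444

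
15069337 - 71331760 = -56262423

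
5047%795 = 277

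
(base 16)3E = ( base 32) 1u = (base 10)62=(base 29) 24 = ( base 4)332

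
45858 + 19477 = 65335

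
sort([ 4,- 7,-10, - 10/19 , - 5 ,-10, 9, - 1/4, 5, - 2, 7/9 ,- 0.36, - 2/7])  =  [-10,  -  10,-7 ,-5, -2, - 10/19, - 0.36, - 2/7,- 1/4,7/9, 4,5, 9 ] 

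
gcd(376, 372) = 4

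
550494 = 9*61166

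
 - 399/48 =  - 9+11/16 = -  8.31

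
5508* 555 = 3056940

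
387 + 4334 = 4721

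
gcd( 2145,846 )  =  3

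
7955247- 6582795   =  1372452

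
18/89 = 18/89 = 0.20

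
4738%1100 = 338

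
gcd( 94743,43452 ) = 9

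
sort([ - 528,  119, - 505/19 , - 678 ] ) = [ - 678, - 528,- 505/19, 119]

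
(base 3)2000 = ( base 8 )66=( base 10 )54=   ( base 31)1N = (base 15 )39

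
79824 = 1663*48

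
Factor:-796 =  - 2^2*199^1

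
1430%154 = 44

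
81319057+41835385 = 123154442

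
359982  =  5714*63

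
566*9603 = 5435298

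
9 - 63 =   -  54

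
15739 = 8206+7533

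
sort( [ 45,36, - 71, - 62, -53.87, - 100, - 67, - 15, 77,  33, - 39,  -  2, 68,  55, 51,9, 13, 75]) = [ - 100, - 71, - 67,-62 , - 53.87, - 39, - 15,  -  2, 9, 13, 33, 36 , 45, 51, 55, 68,  75,77] 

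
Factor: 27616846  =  2^1*31^1*445433^1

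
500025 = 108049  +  391976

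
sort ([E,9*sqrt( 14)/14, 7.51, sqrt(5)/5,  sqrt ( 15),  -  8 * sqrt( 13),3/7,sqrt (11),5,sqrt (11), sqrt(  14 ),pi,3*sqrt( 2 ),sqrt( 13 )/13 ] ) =[ - 8*sqrt( 13 ),sqrt(13 )/13, 3/7 , sqrt(5)/5,9*sqrt (14)/14 , E,pi, sqrt( 11), sqrt (11),sqrt(14), sqrt( 15),3*sqrt (2),  5,7.51]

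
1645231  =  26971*61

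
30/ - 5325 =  - 1 + 353/355 = - 0.01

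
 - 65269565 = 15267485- 80537050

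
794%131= 8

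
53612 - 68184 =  - 14572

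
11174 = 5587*2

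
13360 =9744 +3616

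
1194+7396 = 8590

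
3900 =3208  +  692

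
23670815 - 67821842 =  - 44151027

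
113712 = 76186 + 37526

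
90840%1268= 812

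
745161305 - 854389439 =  - 109228134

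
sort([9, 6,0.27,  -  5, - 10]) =[ - 10, - 5, 0.27, 6, 9] 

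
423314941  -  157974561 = 265340380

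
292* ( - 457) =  - 133444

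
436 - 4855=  - 4419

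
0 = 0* 4108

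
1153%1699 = 1153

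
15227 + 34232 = 49459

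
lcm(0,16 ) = 0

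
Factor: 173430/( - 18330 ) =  - 3^1*13^( - 1 )*41^1 = -123/13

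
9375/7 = 9375/7 = 1339.29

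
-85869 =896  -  86765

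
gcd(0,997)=997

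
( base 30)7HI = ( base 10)6828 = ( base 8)15254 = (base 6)51340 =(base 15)2053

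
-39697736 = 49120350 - 88818086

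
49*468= 22932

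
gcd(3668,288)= 4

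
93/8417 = 93/8417 = 0.01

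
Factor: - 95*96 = -2^5*3^1*5^1*19^1 = - 9120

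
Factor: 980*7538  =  7387240 = 2^3*5^1*7^2 * 3769^1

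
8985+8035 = 17020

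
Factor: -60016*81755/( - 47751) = 2^4*3^( - 1)*5^1*11^1 * 31^1*83^1*197^1*1447^( - 1 ) = 446055280/4341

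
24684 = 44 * 561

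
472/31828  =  118/7957 = 0.01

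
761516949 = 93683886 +667833063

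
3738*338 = 1263444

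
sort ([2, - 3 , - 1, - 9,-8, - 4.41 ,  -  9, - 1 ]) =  [ - 9,- 9, - 8, - 4.41, - 3,  -  1,  -  1 , 2] 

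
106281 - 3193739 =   -  3087458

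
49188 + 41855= 91043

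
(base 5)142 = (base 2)101111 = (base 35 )1C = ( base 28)1J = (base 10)47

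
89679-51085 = 38594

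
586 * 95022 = 55682892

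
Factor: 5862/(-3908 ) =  - 2^( - 1)*3^1=   - 3/2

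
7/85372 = 1/12196 = 0.00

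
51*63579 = 3242529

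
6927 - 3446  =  3481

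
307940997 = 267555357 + 40385640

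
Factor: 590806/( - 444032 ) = -295403/222016 = -2^(-6 )*67^1*3469^ (  -  1 )*4409^1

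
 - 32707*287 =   -  9386909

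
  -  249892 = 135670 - 385562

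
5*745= 3725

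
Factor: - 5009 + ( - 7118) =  - 67^1*181^1 = -12127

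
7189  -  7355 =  - 166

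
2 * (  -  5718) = - 11436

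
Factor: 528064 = 2^6*37^1*223^1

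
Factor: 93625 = 5^3*7^1*107^1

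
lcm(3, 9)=9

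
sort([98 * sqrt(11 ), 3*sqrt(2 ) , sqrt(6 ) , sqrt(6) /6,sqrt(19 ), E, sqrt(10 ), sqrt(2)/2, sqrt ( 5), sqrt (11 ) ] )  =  [sqrt(6)/6,sqrt( 2) /2, sqrt( 5 ), sqrt( 6), E , sqrt (10 ), sqrt(11),3 * sqrt ( 2), sqrt( 19 ),  98 * sqrt(11 )] 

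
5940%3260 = 2680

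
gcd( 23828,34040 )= 3404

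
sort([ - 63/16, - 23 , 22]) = [ - 23, - 63/16,22]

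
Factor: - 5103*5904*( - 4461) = 2^4*3^9*7^1 * 41^1*1487^1 = 134401507632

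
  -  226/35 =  - 7 + 19/35 = - 6.46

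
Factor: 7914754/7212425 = 2^1*5^( - 2)*11^( - 1)*19^1*26227^(-1)*208283^1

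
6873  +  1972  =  8845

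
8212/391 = 21 + 1/391 = 21.00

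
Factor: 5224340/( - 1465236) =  - 1306085/366309 = - 3^( - 3 )  *5^1*11^1*13567^( - 1 )*23747^1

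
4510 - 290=4220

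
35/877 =35/877 = 0.04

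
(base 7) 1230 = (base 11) 390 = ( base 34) DK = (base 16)1ce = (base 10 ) 462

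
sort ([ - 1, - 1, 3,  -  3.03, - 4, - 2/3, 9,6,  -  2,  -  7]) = [- 7, - 4 , - 3.03,-2, - 1, - 1, - 2/3,3,6, 9]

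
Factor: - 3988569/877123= - 3^1*13^1 * 109^( - 1 ) * 619^( - 1)*7867^1 =- 306813/67471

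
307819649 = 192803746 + 115015903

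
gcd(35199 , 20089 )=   1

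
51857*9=466713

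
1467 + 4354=5821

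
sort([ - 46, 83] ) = [ - 46, 83]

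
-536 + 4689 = 4153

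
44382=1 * 44382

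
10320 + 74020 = 84340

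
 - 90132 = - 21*4292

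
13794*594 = 8193636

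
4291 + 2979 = 7270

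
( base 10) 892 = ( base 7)2413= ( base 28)13o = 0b1101111100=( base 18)2DA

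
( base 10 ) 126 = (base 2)1111110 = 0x7E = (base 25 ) 51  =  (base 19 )6c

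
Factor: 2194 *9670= 21215980  =  2^2*5^1*967^1*1097^1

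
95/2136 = 95/2136= 0.04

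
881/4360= 881/4360 = 0.20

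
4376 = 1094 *4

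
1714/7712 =857/3856 = 0.22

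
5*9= 45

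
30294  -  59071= - 28777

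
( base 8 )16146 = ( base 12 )425A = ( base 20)i3a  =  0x1C66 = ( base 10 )7270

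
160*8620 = 1379200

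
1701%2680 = 1701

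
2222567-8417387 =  - 6194820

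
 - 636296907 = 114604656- 750901563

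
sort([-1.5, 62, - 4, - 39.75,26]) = [ - 39.75, - 4, - 1.5,26,62] 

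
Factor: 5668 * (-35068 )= - 198765424 = - 2^4*11^1*13^1*109^1*797^1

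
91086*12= 1093032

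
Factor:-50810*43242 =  - 2197126020  =  - 2^2*3^1*5^1*5081^1*7207^1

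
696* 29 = 20184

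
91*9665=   879515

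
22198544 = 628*35348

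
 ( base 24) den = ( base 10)7847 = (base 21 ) HGE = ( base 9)11678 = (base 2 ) 1111010100111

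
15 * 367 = 5505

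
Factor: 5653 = 5653^1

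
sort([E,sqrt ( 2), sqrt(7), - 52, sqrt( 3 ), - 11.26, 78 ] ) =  [ - 52, - 11.26 , sqrt(  2 ),sqrt(3),sqrt ( 7),  E,78]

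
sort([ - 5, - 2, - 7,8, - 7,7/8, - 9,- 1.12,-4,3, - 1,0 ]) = [ - 9, - 7, - 7  , - 5, - 4, - 2 , - 1.12, - 1,0,7/8,3 , 8] 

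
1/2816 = 1/2816 = 0.00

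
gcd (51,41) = 1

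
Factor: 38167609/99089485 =5^( - 1 )*11^( - 1)*31^( - 1)*37^1*89^(  -  1)*337^1*653^(-1 ) * 3061^1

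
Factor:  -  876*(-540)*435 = 205772400 = 2^4*3^5 * 5^2 * 29^1*73^1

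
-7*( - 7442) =52094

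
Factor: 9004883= 17^1*431^1*1229^1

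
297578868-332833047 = -35254179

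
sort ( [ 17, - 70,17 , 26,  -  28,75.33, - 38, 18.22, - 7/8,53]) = [ - 70 , - 38, - 28, - 7/8,17,  17, 18.22, 26,53, 75.33 ]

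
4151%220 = 191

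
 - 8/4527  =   - 8/4527 = - 0.00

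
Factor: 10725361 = 43^1*249427^1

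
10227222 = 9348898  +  878324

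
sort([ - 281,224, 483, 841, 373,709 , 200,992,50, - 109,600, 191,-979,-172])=[-979,- 281, - 172,-109, 50,191, 200,224, 373, 483,600 , 709,841,992] 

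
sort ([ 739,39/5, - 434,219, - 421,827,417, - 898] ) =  [- 898, - 434, - 421,39/5,219,417,739,827]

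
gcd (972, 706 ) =2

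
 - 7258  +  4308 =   -  2950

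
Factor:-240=-2^4*3^1*5^1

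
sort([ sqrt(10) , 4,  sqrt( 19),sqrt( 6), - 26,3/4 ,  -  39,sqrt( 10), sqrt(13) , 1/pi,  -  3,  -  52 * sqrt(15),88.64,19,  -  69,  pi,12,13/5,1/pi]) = [  -  52*sqrt(15),  -  69,- 39, -26,-3,1/pi,1/pi,3/4,sqrt(6), 13/5,pi, sqrt(10),sqrt( 10),sqrt( 13 ), 4, sqrt(19 ),12,19,88.64]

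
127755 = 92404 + 35351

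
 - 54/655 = - 54/655 = -0.08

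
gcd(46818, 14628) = 6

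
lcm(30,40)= 120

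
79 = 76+3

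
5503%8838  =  5503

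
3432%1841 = 1591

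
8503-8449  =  54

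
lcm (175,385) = 1925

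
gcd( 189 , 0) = 189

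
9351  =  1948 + 7403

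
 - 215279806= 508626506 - 723906312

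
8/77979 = 8/77979 = 0.00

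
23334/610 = 38 + 77/305 = 38.25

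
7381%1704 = 565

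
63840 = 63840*1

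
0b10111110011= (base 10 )1523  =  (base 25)2an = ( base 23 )2K5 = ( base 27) 22B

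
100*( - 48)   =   - 4800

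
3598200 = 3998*900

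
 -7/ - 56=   1/8 = 0.12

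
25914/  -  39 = - 665  +  7/13 = - 664.46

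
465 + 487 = 952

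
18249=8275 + 9974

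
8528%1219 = 1214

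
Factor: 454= 2^1* 227^1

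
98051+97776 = 195827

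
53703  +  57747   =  111450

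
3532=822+2710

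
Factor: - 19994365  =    -  5^1*19^1*210467^1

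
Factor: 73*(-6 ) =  - 2^1*3^1 * 73^1 = -438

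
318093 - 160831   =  157262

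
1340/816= 335/204 = 1.64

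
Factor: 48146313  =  3^1*53^1*79^1*3833^1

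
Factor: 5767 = 73^1*79^1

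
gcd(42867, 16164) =9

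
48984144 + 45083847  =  94067991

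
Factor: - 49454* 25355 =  - 2^1 *5^1*11^1*79^1*313^1*461^1= -1253906170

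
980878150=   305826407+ 675051743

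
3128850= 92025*34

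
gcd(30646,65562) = 14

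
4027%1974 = 79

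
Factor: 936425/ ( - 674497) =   -  5^2*7^1 * 47^ ( - 1 )*113^( - 1 ) * 127^( - 1)*5351^1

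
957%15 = 12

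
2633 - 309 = 2324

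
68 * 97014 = 6596952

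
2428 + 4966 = 7394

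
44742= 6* 7457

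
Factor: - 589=- 19^1*31^1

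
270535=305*887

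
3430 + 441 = 3871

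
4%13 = 4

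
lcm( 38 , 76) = 76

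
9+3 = 12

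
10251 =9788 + 463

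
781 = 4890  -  4109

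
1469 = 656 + 813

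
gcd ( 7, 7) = 7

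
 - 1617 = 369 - 1986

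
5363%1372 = 1247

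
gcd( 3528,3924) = 36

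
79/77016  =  79/77016 = 0.00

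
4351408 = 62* 70184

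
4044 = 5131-1087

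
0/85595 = 0 = 0.00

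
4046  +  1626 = 5672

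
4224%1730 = 764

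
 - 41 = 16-57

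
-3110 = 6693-9803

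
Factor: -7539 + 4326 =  - 3^3*7^1*17^1 = - 3213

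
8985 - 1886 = 7099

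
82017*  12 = 984204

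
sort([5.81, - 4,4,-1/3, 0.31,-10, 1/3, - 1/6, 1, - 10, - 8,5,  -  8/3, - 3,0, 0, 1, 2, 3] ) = [-10, - 10,-8, -4, - 3, - 8/3,  -  1/3, - 1/6, 0,0,  0.31, 1/3, 1,1,  2, 3,4, 5,5.81]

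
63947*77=4923919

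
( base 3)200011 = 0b111101010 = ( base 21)127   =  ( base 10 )490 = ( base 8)752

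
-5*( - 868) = 4340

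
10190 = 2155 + 8035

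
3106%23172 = 3106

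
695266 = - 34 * (-20449 ) 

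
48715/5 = 9743 = 9743.00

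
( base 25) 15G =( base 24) 17M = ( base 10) 766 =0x2fe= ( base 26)13C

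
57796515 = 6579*8785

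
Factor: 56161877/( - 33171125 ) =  - 5^(-3 )*13^(  -  1 )*137^( - 1)*149^(-1 ) * 2371^1*23687^1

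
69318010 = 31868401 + 37449609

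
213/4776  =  71/1592 = 0.04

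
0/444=0 = 0.00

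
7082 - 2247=4835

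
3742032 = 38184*98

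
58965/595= 99 + 12/119 = 99.10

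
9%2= 1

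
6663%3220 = 223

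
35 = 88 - 53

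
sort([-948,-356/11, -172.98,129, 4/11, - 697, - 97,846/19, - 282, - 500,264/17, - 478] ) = [ - 948, - 697, -500, - 478, -282, - 172.98,-97, - 356/11, 4/11, 264/17, 846/19, 129] 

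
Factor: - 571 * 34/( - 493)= 1142/29 = 2^1*29^ ( -1 )*571^1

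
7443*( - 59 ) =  - 439137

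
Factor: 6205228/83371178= 2^1 * 11^( - 3 )*373^1*4159^1*31319^( - 1 ) = 3102614/41685589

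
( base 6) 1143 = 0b100010111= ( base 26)aj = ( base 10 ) 279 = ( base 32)8n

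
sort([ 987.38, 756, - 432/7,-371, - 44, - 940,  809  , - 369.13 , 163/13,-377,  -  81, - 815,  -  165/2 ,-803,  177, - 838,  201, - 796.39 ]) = [ - 940,- 838,-815 ,-803, - 796.39, - 377, - 371,-369.13, - 165/2,-81,  -  432/7,  -  44,163/13, 177, 201, 756, 809,987.38 ] 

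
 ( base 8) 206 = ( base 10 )134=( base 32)46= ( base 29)4i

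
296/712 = 37/89 = 0.42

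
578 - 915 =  - 337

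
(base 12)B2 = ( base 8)206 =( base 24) 5E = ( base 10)134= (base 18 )78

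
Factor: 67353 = 3^1*11^1*13^1  *  157^1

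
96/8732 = 24/2183 = 0.01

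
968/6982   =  484/3491 = 0.14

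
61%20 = 1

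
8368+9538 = 17906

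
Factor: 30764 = 2^2*7691^1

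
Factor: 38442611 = 137^1*280603^1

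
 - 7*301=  - 2107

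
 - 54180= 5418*( - 10)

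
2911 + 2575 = 5486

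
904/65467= 904/65467= 0.01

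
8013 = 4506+3507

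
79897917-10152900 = 69745017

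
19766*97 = 1917302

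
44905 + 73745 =118650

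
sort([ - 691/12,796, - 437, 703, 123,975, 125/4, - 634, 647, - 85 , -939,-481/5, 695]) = [ - 939,-634,-437,-481/5, -85,-691/12,125/4, 123,647,695, 703,796, 975]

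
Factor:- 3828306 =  - 2^1*3^1*638051^1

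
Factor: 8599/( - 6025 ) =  - 5^( - 2 )*241^(-1)*8599^1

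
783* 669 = 523827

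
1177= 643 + 534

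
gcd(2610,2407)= 29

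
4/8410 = 2/4205 = 0.00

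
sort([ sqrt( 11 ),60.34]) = [ sqrt(11 ), 60.34 ]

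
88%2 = 0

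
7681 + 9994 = 17675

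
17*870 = 14790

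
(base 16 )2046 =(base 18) 1790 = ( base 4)2001012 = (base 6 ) 102130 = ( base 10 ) 8262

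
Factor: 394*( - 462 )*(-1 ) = 182028 = 2^2 * 3^1*7^1*11^1*197^1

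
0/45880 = 0 =0.00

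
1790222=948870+841352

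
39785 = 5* 7957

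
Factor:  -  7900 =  - 2^2*5^2*79^1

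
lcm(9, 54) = 54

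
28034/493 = 28034/493 = 56.86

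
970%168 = 130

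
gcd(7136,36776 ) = 8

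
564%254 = 56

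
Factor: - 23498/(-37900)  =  31/50 = 2^(  -  1)*5^( - 2) * 31^1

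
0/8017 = 0 = 0.00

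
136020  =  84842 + 51178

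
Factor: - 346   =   - 2^1 *173^1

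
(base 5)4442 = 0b1001101110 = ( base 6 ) 2514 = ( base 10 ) 622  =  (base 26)no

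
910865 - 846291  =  64574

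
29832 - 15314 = 14518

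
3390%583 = 475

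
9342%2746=1104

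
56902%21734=13434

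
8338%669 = 310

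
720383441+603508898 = 1323892339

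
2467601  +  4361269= 6828870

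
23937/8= 23937/8 = 2992.12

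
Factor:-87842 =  - 2^1 *167^1*263^1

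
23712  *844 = 20012928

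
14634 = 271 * 54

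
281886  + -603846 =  - 321960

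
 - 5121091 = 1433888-6554979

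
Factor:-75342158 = -2^1* 23^1 * 1151^1*1423^1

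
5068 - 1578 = 3490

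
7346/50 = 146+23/25 = 146.92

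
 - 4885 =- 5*977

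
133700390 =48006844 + 85693546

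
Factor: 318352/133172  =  2^2*13^( - 2) * 101^1 = 404/169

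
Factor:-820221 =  - 3^1 * 101^1*2707^1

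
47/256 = 47/256 =0.18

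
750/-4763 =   -  1 + 4013/4763  =  - 0.16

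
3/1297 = 3/1297 = 0.00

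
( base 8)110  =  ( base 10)72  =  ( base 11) 66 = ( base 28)2g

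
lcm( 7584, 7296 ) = 576384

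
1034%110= 44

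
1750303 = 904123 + 846180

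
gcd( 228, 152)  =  76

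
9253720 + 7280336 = 16534056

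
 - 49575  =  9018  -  58593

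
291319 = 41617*7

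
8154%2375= 1029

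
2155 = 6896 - 4741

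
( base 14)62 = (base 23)3H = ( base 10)86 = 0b1010110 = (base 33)2K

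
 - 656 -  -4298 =3642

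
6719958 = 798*8421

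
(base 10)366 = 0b101101110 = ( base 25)eg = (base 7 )1032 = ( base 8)556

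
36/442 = 18/221 = 0.08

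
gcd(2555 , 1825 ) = 365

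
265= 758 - 493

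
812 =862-50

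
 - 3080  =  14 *( - 220)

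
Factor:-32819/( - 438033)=3^( -1 ) * 37^1 * 887^1*146011^( - 1) 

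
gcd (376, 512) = 8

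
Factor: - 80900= - 2^2*5^2*809^1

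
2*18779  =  37558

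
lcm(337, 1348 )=1348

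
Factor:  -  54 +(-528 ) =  - 2^1*3^1*97^1 =- 582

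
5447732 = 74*73618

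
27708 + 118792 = 146500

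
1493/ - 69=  - 1493/69 = -  21.64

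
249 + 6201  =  6450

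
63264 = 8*7908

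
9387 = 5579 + 3808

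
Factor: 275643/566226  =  2^( - 1) *3^2* 41^1 * 379^ ( - 1) =369/758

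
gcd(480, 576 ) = 96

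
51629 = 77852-26223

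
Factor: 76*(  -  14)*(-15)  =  2^3*3^1*5^1 * 7^1*19^1 = 15960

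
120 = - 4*( - 30)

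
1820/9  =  1820/9  =  202.22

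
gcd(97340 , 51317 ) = 1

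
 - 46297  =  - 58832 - -12535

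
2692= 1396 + 1296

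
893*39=34827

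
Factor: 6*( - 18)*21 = -2^2*3^4*7^1= - 2268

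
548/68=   8 + 1/17 = 8.06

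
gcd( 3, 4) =1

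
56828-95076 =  - 38248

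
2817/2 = 1408 + 1/2 =1408.50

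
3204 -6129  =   -2925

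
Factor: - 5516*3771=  - 2^2*3^2*7^1*197^1 * 419^1 = - 20800836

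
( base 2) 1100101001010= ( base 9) 8783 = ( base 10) 6474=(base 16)194A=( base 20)g3e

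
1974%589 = 207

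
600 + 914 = 1514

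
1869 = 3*623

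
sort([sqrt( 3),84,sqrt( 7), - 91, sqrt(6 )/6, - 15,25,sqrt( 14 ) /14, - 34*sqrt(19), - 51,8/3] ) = [  -  34*sqrt( 19), - 91, - 51, - 15,sqrt( 14)/14,sqrt( 6)/6, sqrt( 3), sqrt( 7),8/3,25,84 ]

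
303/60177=101/20059 = 0.01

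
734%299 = 136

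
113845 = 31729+82116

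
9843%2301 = 639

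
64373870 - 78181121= - 13807251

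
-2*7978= - 15956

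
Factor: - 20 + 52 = 2^5  =  32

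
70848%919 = 85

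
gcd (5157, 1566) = 27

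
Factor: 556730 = 2^1*5^1 * 55673^1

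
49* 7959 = 389991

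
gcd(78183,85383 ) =9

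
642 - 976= - 334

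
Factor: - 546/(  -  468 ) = 7/6 = 2^ (- 1)*3^( - 1) * 7^1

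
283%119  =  45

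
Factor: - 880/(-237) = 2^4 * 3^( - 1)*5^1*11^1*79^(-1) 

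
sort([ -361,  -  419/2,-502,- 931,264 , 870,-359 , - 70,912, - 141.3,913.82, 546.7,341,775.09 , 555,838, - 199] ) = [ - 931, - 502,  -  361,- 359, - 419/2, -199 , - 141.3, - 70,  264  ,  341,  546.7,  555,775.09,838,870 , 912, 913.82 ]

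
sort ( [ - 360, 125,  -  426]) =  [ - 426,  -  360,125] 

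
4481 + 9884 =14365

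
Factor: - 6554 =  - 2^1*29^1*113^1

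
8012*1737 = 13916844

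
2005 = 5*401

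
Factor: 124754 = 2^1*7^2*19^1*67^1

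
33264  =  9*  3696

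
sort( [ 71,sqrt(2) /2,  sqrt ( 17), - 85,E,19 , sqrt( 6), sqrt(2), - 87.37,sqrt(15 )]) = [-87.37,- 85 , sqrt ( 2 ) /2,sqrt( 2 ),sqrt( 6 ),E, sqrt( 15 ),sqrt( 17),19,71]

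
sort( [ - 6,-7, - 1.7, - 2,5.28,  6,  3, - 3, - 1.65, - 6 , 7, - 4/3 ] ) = [ - 7, - 6, - 6,  -  3, - 2,  -  1.7, - 1.65, - 4/3,3,5.28,6, 7]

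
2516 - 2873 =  - 357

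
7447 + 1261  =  8708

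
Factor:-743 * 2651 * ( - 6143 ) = 11^1*241^1*743^1 * 6143^1 = 12099824099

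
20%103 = 20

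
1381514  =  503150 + 878364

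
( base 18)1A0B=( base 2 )10001101111011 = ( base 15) 2a58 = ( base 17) 1e75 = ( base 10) 9083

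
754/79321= 754/79321 = 0.01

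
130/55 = 26/11 =2.36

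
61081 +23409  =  84490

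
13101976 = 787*16648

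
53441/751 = 71 + 120/751 = 71.16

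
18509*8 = 148072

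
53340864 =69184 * 771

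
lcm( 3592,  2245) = 17960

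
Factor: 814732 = 2^2*149^1 * 1367^1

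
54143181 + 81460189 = 135603370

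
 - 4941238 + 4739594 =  - 201644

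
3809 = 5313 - 1504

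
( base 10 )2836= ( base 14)1068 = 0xb14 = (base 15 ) C91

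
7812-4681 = 3131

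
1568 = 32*49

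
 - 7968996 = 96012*(-83)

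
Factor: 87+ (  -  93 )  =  - 6 = -2^1 * 3^1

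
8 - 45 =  - 37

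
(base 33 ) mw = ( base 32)NM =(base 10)758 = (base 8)1366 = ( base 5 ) 11013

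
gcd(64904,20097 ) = 7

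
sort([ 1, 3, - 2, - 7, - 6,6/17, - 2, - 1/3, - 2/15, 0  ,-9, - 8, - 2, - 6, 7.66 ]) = [-9, - 8, - 7, - 6, - 6, - 2, - 2,  -  2, -1/3, - 2/15,0,6/17,1,3,7.66 ]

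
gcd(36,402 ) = 6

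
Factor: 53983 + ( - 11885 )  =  2^1 *7^1*31^1 * 97^1 = 42098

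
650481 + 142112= 792593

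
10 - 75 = - 65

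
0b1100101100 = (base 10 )812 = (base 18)292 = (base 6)3432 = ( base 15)392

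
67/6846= 67/6846 = 0.01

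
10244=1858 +8386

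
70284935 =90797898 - 20512963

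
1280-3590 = -2310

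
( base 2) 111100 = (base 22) 2G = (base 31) 1t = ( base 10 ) 60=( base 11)55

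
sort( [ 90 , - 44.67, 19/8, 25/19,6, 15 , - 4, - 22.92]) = [  -  44.67, - 22.92, - 4,  25/19,  19/8,6, 15,90]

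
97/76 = 1+21/76= 1.28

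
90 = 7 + 83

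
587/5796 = 587/5796 = 0.10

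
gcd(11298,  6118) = 14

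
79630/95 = 15926/19= 838.21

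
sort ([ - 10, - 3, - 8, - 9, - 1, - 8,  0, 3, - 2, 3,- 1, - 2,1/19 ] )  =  [ - 10, - 9, - 8, - 8, - 3, - 2, - 2, - 1,  -  1,0,1/19,3,3] 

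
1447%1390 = 57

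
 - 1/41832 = - 1 + 41831/41832 = - 0.00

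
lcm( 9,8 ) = 72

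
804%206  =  186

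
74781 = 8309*9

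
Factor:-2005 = -5^1*401^1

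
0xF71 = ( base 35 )37x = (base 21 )8K5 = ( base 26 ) 5M1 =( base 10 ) 3953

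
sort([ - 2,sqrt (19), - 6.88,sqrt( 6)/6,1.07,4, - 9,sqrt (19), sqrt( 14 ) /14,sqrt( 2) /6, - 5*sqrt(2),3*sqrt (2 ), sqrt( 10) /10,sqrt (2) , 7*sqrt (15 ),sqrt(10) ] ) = [ - 9 , - 5*sqrt ( 2 ), - 6.88, - 2,sqrt (2)/6,sqrt(  14 ) /14,sqrt( 10 ) /10,sqrt( 6 ) /6,1.07,sqrt(2),sqrt( 10 ),4 , 3*sqrt(2), sqrt(19),sqrt(19), 7*sqrt ( 15 )]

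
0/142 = 0 = 0.00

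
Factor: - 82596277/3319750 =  - 2^(-1) * 5^( - 3 )*7^( - 2) *271^(-1 )*82596277^1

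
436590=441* 990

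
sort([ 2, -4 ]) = [ - 4 , 2]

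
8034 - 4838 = 3196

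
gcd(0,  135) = 135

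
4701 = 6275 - 1574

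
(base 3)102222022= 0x2219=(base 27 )BQ8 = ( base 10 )8729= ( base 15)28BE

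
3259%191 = 12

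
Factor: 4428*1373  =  2^2*3^3*41^1*1373^1 = 6079644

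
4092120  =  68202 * 60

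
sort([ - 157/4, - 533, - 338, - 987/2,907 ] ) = [ - 533, - 987/2,-338, - 157/4,907 ]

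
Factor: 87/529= 3^1*23^(-2)*29^1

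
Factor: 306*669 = 2^1*3^3*17^1*223^1  =  204714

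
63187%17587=10426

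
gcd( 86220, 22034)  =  958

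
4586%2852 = 1734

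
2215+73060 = 75275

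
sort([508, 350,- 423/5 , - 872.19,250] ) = [ - 872.19, - 423/5, 250, 350,508]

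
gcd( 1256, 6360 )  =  8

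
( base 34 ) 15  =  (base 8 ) 47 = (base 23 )1G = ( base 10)39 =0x27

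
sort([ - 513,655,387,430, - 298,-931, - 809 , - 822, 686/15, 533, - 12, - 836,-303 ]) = [ - 931 , - 836, - 822, - 809, - 513,-303,  -  298 , - 12,686/15,387,430,533,655]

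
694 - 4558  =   - 3864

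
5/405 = 1/81 = 0.01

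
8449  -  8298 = 151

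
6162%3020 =122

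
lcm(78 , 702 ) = 702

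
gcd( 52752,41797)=7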